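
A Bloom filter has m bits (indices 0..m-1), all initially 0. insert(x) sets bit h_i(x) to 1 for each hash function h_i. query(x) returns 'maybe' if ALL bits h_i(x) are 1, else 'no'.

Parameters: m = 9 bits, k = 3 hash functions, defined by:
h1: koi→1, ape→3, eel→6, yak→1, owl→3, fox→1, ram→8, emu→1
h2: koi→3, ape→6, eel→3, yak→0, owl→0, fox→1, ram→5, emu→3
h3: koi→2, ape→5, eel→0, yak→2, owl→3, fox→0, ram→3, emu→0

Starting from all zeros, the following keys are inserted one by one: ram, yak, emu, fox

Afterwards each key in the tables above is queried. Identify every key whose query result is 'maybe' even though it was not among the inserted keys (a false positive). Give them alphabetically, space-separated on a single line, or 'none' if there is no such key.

Answer: koi owl

Derivation:
Start: bits=000000000
After insert 'ram': sets bits 3 5 8 -> bits=000101001
After insert 'yak': sets bits 0 1 2 -> bits=111101001
After insert 'emu': sets bits 0 1 3 -> bits=111101001
After insert 'fox': sets bits 0 1 -> bits=111101001
Not inserted: ape eel koi owl — query each against bits=111101001:
query ape: checks bit3=1, bit5=1, bit6=0 (has a 0) -> no => not a false positive
query eel: checks bit0=1, bit3=1, bit6=0 (has a 0) -> no => not a false positive
query koi: checks bit1=1, bit2=1, bit3=1 (all 1) -> maybe => FALSE POSITIVE
query owl: checks bit0=1, bit3=1 (all 1) -> maybe => FALSE POSITIVE
False positives (alphabetical): koi owl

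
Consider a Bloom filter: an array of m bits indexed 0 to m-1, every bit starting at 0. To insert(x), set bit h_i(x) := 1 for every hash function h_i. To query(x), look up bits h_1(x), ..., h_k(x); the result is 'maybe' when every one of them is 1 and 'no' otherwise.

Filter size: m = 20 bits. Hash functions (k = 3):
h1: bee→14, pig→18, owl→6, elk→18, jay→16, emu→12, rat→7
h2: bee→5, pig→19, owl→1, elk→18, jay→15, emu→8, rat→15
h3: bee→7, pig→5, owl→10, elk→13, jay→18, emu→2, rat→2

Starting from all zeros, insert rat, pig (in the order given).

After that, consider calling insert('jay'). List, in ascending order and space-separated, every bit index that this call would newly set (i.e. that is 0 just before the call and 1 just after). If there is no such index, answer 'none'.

Start: bits=00000000000000000000
After insert 'rat': sets bits 2 7 15 -> bits=00100001000000010000
After insert 'pig': sets bits 5 18 19 -> bits=00100101000000010011
insert 'jay' would touch bits 15 16 18; currently bit15=1, bit16=0, bit18=1
Bits that are 0 among those (would change 0->1): 16

Answer: 16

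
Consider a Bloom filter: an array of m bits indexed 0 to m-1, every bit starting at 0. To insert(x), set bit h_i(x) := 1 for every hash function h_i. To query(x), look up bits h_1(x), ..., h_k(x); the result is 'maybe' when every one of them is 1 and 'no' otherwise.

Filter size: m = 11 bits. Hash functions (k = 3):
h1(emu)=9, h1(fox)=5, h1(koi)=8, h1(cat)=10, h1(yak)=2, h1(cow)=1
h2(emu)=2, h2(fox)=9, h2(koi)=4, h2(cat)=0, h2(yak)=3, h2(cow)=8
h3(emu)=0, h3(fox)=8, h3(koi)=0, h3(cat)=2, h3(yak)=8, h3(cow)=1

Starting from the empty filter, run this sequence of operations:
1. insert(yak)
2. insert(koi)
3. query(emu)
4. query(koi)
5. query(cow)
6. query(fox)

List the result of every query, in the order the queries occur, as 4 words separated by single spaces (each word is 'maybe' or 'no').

Start: bits=00000000000
Op 1: insert yak -> sets bits 2 3 8 -> bits=00110000100
Op 2: insert koi -> sets bits 0 4 8 -> bits=10111000100
Op 3: query emu -> checks bit0=1, bit2=1, bit9=0 (has a 0) -> no
Op 4: query koi -> checks bit0=1, bit4=1, bit8=1 (all 1) -> maybe
Op 5: query cow -> checks bit1=0, bit8=1 (has a 0) -> no
Op 6: query fox -> checks bit5=0, bit8=1, bit9=0 (has a 0) -> no
Query results in order: no maybe no no

Answer: no maybe no no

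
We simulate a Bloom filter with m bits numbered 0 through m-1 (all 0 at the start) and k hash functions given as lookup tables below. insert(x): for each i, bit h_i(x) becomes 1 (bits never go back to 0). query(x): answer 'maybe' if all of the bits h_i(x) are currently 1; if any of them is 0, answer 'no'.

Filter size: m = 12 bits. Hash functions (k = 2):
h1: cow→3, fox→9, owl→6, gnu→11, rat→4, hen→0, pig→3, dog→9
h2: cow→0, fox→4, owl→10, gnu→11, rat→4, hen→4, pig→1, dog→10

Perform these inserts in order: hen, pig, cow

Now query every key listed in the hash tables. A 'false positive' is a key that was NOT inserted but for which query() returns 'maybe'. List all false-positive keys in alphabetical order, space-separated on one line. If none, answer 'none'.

Start: bits=000000000000
After insert 'hen': sets bits 0 4 -> bits=100010000000
After insert 'pig': sets bits 1 3 -> bits=110110000000
After insert 'cow': sets bits 0 3 -> bits=110110000000
Not inserted: dog fox gnu owl rat — query each against bits=110110000000:
query dog: checks bit9=0, bit10=0 (has a 0) -> no => not a false positive
query fox: checks bit4=1, bit9=0 (has a 0) -> no => not a false positive
query gnu: checks bit11=0 (has a 0) -> no => not a false positive
query owl: checks bit6=0, bit10=0 (has a 0) -> no => not a false positive
query rat: checks bit4=1 (all 1) -> maybe => FALSE POSITIVE
False positives (alphabetical): rat

Answer: rat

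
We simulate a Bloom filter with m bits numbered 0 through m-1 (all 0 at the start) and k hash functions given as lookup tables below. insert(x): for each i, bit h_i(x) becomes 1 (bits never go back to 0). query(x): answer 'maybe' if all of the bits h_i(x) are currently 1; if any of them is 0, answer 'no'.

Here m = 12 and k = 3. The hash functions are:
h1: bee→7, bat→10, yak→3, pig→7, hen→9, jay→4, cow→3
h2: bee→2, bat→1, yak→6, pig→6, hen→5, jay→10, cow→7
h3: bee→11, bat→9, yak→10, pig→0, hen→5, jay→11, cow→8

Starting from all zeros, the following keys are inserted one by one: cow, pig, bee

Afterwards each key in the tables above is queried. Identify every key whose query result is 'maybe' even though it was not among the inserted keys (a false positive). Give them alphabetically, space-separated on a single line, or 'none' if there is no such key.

Answer: none

Derivation:
Start: bits=000000000000
After insert 'cow': sets bits 3 7 8 -> bits=000100011000
After insert 'pig': sets bits 0 6 7 -> bits=100100111000
After insert 'bee': sets bits 2 7 11 -> bits=101100111001
Not inserted: bat hen jay yak — query each against bits=101100111001:
query bat: checks bit1=0, bit9=0, bit10=0 (has a 0) -> no => not a false positive
query hen: checks bit5=0, bit9=0 (has a 0) -> no => not a false positive
query jay: checks bit4=0, bit10=0, bit11=1 (has a 0) -> no => not a false positive
query yak: checks bit3=1, bit6=1, bit10=0 (has a 0) -> no => not a false positive
False positives (alphabetical): none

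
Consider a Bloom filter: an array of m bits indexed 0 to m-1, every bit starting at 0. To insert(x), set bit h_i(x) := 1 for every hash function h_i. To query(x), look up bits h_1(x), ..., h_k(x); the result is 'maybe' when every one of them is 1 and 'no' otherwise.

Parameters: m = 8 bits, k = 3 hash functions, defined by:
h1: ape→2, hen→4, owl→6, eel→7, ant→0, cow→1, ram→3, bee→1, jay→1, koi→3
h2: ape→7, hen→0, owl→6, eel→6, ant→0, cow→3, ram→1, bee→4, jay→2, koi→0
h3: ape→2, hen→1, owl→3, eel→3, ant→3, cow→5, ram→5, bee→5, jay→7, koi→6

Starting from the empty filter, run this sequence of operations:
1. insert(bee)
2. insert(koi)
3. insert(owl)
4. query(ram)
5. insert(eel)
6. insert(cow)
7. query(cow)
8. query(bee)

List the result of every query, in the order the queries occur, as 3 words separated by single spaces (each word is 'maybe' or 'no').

Start: bits=00000000
Op 1: insert bee -> sets bits 1 4 5 -> bits=01001100
Op 2: insert koi -> sets bits 0 3 6 -> bits=11011110
Op 3: insert owl -> sets bits 3 6 -> bits=11011110
Op 4: query ram -> checks bit1=1, bit3=1, bit5=1 (all 1) -> maybe
Op 5: insert eel -> sets bits 3 6 7 -> bits=11011111
Op 6: insert cow -> sets bits 1 3 5 -> bits=11011111
Op 7: query cow -> checks bit1=1, bit3=1, bit5=1 (all 1) -> maybe
Op 8: query bee -> checks bit1=1, bit4=1, bit5=1 (all 1) -> maybe
Query results in order: maybe maybe maybe

Answer: maybe maybe maybe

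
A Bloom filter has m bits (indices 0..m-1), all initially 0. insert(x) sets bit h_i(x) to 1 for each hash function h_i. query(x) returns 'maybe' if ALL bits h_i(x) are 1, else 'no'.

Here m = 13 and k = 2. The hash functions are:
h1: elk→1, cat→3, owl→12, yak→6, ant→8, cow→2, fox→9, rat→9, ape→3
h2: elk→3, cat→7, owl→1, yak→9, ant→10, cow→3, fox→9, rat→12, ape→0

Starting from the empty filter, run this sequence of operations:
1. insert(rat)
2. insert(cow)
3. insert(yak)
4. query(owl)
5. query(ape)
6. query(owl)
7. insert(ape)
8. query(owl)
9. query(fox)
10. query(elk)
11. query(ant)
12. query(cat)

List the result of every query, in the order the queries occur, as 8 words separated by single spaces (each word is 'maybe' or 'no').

Start: bits=0000000000000
Op 1: insert rat -> sets bits 9 12 -> bits=0000000001001
Op 2: insert cow -> sets bits 2 3 -> bits=0011000001001
Op 3: insert yak -> sets bits 6 9 -> bits=0011001001001
Op 4: query owl -> checks bit1=0, bit12=1 (has a 0) -> no
Op 5: query ape -> checks bit0=0, bit3=1 (has a 0) -> no
Op 6: query owl -> checks bit1=0, bit12=1 (has a 0) -> no
Op 7: insert ape -> sets bits 0 3 -> bits=1011001001001
Op 8: query owl -> checks bit1=0, bit12=1 (has a 0) -> no
Op 9: query fox -> checks bit9=1 (all 1) -> maybe
Op 10: query elk -> checks bit1=0, bit3=1 (has a 0) -> no
Op 11: query ant -> checks bit8=0, bit10=0 (has a 0) -> no
Op 12: query cat -> checks bit3=1, bit7=0 (has a 0) -> no
Query results in order: no no no no maybe no no no

Answer: no no no no maybe no no no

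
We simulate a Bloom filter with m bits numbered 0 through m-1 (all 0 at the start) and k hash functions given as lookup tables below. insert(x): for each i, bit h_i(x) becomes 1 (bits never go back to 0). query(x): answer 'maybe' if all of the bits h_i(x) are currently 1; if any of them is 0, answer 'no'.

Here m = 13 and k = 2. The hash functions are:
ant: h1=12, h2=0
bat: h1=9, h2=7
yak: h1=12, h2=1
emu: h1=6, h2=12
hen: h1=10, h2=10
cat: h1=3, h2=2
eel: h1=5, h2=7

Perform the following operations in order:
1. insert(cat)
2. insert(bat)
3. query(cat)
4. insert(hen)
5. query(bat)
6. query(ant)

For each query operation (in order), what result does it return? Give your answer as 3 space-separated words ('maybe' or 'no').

Start: bits=0000000000000
Op 1: insert cat -> sets bits 2 3 -> bits=0011000000000
Op 2: insert bat -> sets bits 7 9 -> bits=0011000101000
Op 3: query cat -> checks bit2=1, bit3=1 (all 1) -> maybe
Op 4: insert hen -> sets bits 10 -> bits=0011000101100
Op 5: query bat -> checks bit7=1, bit9=1 (all 1) -> maybe
Op 6: query ant -> checks bit0=0, bit12=0 (has a 0) -> no
Query results in order: maybe maybe no

Answer: maybe maybe no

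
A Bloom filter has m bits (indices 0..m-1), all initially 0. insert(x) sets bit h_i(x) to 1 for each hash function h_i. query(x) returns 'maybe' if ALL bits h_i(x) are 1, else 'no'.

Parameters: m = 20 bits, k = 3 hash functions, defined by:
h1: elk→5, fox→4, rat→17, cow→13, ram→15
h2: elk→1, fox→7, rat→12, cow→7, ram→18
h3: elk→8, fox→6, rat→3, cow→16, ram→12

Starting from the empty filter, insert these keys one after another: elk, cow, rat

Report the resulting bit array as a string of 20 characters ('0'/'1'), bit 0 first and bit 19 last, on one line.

Start: bits=00000000000000000000
After insert 'elk': sets bits 1 5 8 -> bits=01000100100000000000
After insert 'cow': sets bits 7 13 16 -> bits=01000101100001001000
After insert 'rat': sets bits 3 12 17 -> bits=01010101100011001100

Answer: 01010101100011001100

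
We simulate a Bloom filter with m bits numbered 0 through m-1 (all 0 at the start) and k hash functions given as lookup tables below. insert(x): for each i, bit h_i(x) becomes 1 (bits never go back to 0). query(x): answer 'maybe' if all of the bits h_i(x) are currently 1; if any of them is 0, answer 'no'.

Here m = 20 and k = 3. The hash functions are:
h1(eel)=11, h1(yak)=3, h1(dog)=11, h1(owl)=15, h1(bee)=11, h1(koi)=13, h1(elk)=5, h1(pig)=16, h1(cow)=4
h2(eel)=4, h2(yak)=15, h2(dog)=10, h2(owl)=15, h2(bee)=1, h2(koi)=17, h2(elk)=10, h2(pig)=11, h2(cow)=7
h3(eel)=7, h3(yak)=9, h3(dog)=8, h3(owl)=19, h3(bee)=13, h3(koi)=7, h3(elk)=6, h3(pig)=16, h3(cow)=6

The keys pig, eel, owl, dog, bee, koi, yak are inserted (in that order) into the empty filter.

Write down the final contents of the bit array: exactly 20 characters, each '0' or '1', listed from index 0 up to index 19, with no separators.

Answer: 01011001111101011101

Derivation:
Start: bits=00000000000000000000
After insert 'pig': sets bits 11 16 -> bits=00000000000100001000
After insert 'eel': sets bits 4 7 11 -> bits=00001001000100001000
After insert 'owl': sets bits 15 19 -> bits=00001001000100011001
After insert 'dog': sets bits 8 10 11 -> bits=00001001101100011001
After insert 'bee': sets bits 1 11 13 -> bits=01001001101101011001
After insert 'koi': sets bits 7 13 17 -> bits=01001001101101011101
After insert 'yak': sets bits 3 9 15 -> bits=01011001111101011101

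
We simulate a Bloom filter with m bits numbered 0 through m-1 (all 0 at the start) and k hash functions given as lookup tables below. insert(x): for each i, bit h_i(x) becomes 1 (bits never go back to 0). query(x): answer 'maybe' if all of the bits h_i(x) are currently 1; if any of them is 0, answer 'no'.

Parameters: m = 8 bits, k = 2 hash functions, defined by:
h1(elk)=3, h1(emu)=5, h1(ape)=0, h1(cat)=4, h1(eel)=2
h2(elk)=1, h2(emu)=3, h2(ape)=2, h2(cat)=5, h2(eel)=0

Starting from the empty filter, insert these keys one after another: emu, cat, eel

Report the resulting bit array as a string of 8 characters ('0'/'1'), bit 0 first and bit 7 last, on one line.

Start: bits=00000000
After insert 'emu': sets bits 3 5 -> bits=00010100
After insert 'cat': sets bits 4 5 -> bits=00011100
After insert 'eel': sets bits 0 2 -> bits=10111100

Answer: 10111100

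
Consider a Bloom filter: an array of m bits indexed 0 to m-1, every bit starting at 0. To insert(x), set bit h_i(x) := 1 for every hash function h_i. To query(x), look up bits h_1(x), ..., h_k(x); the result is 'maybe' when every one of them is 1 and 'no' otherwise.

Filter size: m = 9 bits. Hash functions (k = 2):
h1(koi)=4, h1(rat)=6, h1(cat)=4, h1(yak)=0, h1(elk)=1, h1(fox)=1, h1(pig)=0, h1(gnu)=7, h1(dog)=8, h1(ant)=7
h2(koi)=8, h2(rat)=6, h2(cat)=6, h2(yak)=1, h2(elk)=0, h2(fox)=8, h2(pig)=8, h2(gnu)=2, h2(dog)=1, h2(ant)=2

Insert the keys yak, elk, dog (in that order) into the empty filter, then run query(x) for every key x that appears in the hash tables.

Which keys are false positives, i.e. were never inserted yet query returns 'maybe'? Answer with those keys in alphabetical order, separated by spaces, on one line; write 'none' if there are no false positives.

Start: bits=000000000
After insert 'yak': sets bits 0 1 -> bits=110000000
After insert 'elk': sets bits 0 1 -> bits=110000000
After insert 'dog': sets bits 1 8 -> bits=110000001
Not inserted: ant cat fox gnu koi pig rat — query each against bits=110000001:
query ant: checks bit2=0, bit7=0 (has a 0) -> no => not a false positive
query cat: checks bit4=0, bit6=0 (has a 0) -> no => not a false positive
query fox: checks bit1=1, bit8=1 (all 1) -> maybe => FALSE POSITIVE
query gnu: checks bit2=0, bit7=0 (has a 0) -> no => not a false positive
query koi: checks bit4=0, bit8=1 (has a 0) -> no => not a false positive
query pig: checks bit0=1, bit8=1 (all 1) -> maybe => FALSE POSITIVE
query rat: checks bit6=0 (has a 0) -> no => not a false positive
False positives (alphabetical): fox pig

Answer: fox pig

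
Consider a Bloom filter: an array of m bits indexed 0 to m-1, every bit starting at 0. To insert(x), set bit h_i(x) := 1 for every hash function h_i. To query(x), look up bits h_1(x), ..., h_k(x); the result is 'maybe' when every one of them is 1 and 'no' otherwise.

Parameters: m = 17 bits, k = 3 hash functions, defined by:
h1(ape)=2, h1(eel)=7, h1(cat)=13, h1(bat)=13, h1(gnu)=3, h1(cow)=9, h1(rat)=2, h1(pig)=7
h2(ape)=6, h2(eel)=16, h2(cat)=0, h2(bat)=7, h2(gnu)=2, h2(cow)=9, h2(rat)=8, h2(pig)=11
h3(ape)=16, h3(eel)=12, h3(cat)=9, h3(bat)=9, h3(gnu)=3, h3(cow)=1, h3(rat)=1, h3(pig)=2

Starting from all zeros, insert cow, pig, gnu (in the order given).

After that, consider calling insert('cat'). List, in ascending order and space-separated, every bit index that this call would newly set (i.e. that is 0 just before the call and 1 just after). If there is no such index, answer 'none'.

Start: bits=00000000000000000
After insert 'cow': sets bits 1 9 -> bits=01000000010000000
After insert 'pig': sets bits 2 7 11 -> bits=01100001010100000
After insert 'gnu': sets bits 2 3 -> bits=01110001010100000
insert 'cat' would touch bits 0 9 13; currently bit0=0, bit9=1, bit13=0
Bits that are 0 among those (would change 0->1): 0 13

Answer: 0 13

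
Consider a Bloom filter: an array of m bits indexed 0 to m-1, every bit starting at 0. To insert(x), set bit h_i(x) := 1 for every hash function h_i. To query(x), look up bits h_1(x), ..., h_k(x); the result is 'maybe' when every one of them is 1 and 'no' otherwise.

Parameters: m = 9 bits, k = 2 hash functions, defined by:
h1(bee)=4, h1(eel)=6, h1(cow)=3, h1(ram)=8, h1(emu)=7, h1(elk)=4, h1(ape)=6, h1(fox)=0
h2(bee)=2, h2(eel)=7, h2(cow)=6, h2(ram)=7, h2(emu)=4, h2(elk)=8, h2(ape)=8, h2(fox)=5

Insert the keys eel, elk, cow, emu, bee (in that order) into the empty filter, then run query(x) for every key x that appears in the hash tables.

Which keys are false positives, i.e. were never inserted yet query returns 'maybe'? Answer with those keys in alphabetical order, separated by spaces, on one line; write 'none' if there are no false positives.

Answer: ape ram

Derivation:
Start: bits=000000000
After insert 'eel': sets bits 6 7 -> bits=000000110
After insert 'elk': sets bits 4 8 -> bits=000010111
After insert 'cow': sets bits 3 6 -> bits=000110111
After insert 'emu': sets bits 4 7 -> bits=000110111
After insert 'bee': sets bits 2 4 -> bits=001110111
Not inserted: ape fox ram — query each against bits=001110111:
query ape: checks bit6=1, bit8=1 (all 1) -> maybe => FALSE POSITIVE
query fox: checks bit0=0, bit5=0 (has a 0) -> no => not a false positive
query ram: checks bit7=1, bit8=1 (all 1) -> maybe => FALSE POSITIVE
False positives (alphabetical): ape ram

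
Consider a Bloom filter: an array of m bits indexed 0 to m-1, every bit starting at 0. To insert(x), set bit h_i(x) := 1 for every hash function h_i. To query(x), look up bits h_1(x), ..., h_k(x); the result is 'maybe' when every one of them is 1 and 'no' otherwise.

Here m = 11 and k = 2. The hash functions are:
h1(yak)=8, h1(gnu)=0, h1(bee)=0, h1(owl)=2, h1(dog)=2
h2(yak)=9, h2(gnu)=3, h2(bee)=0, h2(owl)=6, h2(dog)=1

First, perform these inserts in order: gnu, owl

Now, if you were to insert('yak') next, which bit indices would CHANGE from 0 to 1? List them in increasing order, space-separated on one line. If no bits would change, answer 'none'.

Start: bits=00000000000
After insert 'gnu': sets bits 0 3 -> bits=10010000000
After insert 'owl': sets bits 2 6 -> bits=10110010000
insert 'yak' would touch bits 8 9; currently bit8=0, bit9=0
Bits that are 0 among those (would change 0->1): 8 9

Answer: 8 9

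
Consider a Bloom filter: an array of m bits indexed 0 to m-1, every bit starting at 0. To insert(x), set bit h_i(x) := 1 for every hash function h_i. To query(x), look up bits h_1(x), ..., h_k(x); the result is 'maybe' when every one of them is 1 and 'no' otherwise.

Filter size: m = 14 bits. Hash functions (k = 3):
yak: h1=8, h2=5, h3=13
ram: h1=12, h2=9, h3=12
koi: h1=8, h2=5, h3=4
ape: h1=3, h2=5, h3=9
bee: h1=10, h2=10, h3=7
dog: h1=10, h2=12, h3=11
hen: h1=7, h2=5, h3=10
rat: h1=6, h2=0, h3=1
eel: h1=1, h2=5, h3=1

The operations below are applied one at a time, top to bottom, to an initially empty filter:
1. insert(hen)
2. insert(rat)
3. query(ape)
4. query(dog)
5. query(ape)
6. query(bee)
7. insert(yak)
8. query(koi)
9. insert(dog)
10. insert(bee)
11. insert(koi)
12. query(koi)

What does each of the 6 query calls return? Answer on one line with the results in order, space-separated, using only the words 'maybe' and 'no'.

Answer: no no no maybe no maybe

Derivation:
Start: bits=00000000000000
Op 1: insert hen -> sets bits 5 7 10 -> bits=00000101001000
Op 2: insert rat -> sets bits 0 1 6 -> bits=11000111001000
Op 3: query ape -> checks bit3=0, bit5=1, bit9=0 (has a 0) -> no
Op 4: query dog -> checks bit10=1, bit11=0, bit12=0 (has a 0) -> no
Op 5: query ape -> checks bit3=0, bit5=1, bit9=0 (has a 0) -> no
Op 6: query bee -> checks bit7=1, bit10=1 (all 1) -> maybe
Op 7: insert yak -> sets bits 5 8 13 -> bits=11000111101001
Op 8: query koi -> checks bit4=0, bit5=1, bit8=1 (has a 0) -> no
Op 9: insert dog -> sets bits 10 11 12 -> bits=11000111101111
Op 10: insert bee -> sets bits 7 10 -> bits=11000111101111
Op 11: insert koi -> sets bits 4 5 8 -> bits=11001111101111
Op 12: query koi -> checks bit4=1, bit5=1, bit8=1 (all 1) -> maybe
Query results in order: no no no maybe no maybe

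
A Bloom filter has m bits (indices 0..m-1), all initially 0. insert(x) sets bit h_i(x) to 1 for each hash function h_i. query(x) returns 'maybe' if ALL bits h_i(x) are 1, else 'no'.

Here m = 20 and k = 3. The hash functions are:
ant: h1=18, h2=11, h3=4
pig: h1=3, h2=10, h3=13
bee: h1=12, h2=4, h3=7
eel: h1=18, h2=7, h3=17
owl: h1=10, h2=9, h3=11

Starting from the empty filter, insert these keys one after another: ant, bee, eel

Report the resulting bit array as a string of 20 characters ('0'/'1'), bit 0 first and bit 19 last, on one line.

Start: bits=00000000000000000000
After insert 'ant': sets bits 4 11 18 -> bits=00001000000100000010
After insert 'bee': sets bits 4 7 12 -> bits=00001001000110000010
After insert 'eel': sets bits 7 17 18 -> bits=00001001000110000110

Answer: 00001001000110000110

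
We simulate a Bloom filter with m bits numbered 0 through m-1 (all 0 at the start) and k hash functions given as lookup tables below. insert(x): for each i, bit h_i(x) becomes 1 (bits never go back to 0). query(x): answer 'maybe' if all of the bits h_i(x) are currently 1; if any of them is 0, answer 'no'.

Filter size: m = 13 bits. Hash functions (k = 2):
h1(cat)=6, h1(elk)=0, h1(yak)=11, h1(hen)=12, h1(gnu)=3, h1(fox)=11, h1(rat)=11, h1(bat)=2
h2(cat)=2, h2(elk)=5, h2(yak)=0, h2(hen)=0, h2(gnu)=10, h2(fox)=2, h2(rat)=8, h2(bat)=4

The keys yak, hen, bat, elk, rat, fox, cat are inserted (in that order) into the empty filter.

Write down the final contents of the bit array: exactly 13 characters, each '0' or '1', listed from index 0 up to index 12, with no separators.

Start: bits=0000000000000
After insert 'yak': sets bits 0 11 -> bits=1000000000010
After insert 'hen': sets bits 0 12 -> bits=1000000000011
After insert 'bat': sets bits 2 4 -> bits=1010100000011
After insert 'elk': sets bits 0 5 -> bits=1010110000011
After insert 'rat': sets bits 8 11 -> bits=1010110010011
After insert 'fox': sets bits 2 11 -> bits=1010110010011
After insert 'cat': sets bits 2 6 -> bits=1010111010011

Answer: 1010111010011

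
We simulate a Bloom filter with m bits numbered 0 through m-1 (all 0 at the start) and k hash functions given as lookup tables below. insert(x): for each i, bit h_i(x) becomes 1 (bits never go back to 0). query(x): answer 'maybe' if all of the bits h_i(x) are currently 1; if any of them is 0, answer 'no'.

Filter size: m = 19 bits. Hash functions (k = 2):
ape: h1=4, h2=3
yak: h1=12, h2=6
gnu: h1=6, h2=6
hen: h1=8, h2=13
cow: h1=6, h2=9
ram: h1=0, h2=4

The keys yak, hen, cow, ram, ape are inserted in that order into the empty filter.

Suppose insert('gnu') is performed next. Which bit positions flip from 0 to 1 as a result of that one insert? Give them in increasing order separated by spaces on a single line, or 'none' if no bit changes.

Start: bits=0000000000000000000
After insert 'yak': sets bits 6 12 -> bits=0000001000001000000
After insert 'hen': sets bits 8 13 -> bits=0000001010001100000
After insert 'cow': sets bits 6 9 -> bits=0000001011001100000
After insert 'ram': sets bits 0 4 -> bits=1000101011001100000
After insert 'ape': sets bits 3 4 -> bits=1001101011001100000
insert 'gnu' would touch bits 6; currently bit6=1
Bits that are 0 among those (would change 0->1): none

Answer: none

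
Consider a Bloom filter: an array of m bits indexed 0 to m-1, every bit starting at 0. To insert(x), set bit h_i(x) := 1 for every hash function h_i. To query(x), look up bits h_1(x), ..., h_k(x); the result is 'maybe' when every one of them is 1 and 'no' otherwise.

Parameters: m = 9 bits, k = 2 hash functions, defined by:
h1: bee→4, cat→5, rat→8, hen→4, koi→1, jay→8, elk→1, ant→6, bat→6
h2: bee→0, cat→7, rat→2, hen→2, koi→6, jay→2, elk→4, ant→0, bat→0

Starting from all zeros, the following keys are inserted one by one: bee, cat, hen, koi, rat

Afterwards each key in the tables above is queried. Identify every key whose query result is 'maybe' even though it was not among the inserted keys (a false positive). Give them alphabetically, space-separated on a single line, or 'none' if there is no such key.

Start: bits=000000000
After insert 'bee': sets bits 0 4 -> bits=100010000
After insert 'cat': sets bits 5 7 -> bits=100011010
After insert 'hen': sets bits 2 4 -> bits=101011010
After insert 'koi': sets bits 1 6 -> bits=111011110
After insert 'rat': sets bits 2 8 -> bits=111011111
Not inserted: ant bat elk jay — query each against bits=111011111:
query ant: checks bit0=1, bit6=1 (all 1) -> maybe => FALSE POSITIVE
query bat: checks bit0=1, bit6=1 (all 1) -> maybe => FALSE POSITIVE
query elk: checks bit1=1, bit4=1 (all 1) -> maybe => FALSE POSITIVE
query jay: checks bit2=1, bit8=1 (all 1) -> maybe => FALSE POSITIVE
False positives (alphabetical): ant bat elk jay

Answer: ant bat elk jay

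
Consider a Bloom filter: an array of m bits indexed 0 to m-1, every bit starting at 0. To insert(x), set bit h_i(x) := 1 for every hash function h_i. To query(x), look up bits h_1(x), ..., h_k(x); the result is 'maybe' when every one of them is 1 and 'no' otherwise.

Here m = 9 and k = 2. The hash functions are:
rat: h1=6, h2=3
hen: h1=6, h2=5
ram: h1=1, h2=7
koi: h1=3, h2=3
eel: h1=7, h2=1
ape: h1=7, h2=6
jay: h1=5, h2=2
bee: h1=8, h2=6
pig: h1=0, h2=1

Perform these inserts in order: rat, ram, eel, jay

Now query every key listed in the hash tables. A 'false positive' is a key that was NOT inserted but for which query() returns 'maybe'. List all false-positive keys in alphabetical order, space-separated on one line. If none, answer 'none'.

Answer: ape hen koi

Derivation:
Start: bits=000000000
After insert 'rat': sets bits 3 6 -> bits=000100100
After insert 'ram': sets bits 1 7 -> bits=010100110
After insert 'eel': sets bits 1 7 -> bits=010100110
After insert 'jay': sets bits 2 5 -> bits=011101110
Not inserted: ape bee hen koi pig — query each against bits=011101110:
query ape: checks bit6=1, bit7=1 (all 1) -> maybe => FALSE POSITIVE
query bee: checks bit6=1, bit8=0 (has a 0) -> no => not a false positive
query hen: checks bit5=1, bit6=1 (all 1) -> maybe => FALSE POSITIVE
query koi: checks bit3=1 (all 1) -> maybe => FALSE POSITIVE
query pig: checks bit0=0, bit1=1 (has a 0) -> no => not a false positive
False positives (alphabetical): ape hen koi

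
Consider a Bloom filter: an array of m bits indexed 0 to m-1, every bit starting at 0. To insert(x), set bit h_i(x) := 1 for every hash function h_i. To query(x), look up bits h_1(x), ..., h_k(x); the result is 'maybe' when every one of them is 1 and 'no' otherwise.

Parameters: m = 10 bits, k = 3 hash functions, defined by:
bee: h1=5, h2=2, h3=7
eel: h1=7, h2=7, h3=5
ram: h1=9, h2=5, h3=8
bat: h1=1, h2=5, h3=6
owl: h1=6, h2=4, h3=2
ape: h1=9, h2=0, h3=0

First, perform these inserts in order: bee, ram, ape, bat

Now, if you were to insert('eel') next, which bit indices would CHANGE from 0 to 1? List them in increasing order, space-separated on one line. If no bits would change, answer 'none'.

Start: bits=0000000000
After insert 'bee': sets bits 2 5 7 -> bits=0010010100
After insert 'ram': sets bits 5 8 9 -> bits=0010010111
After insert 'ape': sets bits 0 9 -> bits=1010010111
After insert 'bat': sets bits 1 5 6 -> bits=1110011111
insert 'eel' would touch bits 5 7; currently bit5=1, bit7=1
Bits that are 0 among those (would change 0->1): none

Answer: none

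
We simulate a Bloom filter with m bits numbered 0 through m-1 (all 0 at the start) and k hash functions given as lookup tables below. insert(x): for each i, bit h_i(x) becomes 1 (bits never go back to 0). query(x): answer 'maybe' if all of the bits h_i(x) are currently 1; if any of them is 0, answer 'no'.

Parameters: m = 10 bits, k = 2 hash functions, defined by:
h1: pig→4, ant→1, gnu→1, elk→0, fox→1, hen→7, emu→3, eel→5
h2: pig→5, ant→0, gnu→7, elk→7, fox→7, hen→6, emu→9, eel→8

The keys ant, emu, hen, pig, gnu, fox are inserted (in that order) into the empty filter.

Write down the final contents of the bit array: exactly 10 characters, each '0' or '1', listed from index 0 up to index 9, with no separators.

Answer: 1101111101

Derivation:
Start: bits=0000000000
After insert 'ant': sets bits 0 1 -> bits=1100000000
After insert 'emu': sets bits 3 9 -> bits=1101000001
After insert 'hen': sets bits 6 7 -> bits=1101001101
After insert 'pig': sets bits 4 5 -> bits=1101111101
After insert 'gnu': sets bits 1 7 -> bits=1101111101
After insert 'fox': sets bits 1 7 -> bits=1101111101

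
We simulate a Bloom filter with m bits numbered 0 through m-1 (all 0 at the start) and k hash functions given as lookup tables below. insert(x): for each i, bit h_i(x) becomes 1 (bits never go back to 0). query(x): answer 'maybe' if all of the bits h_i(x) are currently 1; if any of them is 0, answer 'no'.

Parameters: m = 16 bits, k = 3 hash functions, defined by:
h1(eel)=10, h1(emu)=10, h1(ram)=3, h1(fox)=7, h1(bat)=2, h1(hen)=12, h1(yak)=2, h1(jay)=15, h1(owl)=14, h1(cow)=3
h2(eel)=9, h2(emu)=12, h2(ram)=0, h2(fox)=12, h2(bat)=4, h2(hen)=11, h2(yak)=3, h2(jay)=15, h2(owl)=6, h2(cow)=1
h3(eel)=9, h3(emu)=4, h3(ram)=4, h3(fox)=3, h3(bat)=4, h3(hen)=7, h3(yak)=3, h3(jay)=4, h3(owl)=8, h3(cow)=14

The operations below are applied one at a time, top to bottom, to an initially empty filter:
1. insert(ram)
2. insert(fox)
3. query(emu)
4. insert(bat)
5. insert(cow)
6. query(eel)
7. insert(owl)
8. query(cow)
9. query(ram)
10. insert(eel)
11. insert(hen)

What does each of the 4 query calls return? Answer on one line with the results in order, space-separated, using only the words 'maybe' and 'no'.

Start: bits=0000000000000000
Op 1: insert ram -> sets bits 0 3 4 -> bits=1001100000000000
Op 2: insert fox -> sets bits 3 7 12 -> bits=1001100100001000
Op 3: query emu -> checks bit4=1, bit10=0, bit12=1 (has a 0) -> no
Op 4: insert bat -> sets bits 2 4 -> bits=1011100100001000
Op 5: insert cow -> sets bits 1 3 14 -> bits=1111100100001010
Op 6: query eel -> checks bit9=0, bit10=0 (has a 0) -> no
Op 7: insert owl -> sets bits 6 8 14 -> bits=1111101110001010
Op 8: query cow -> checks bit1=1, bit3=1, bit14=1 (all 1) -> maybe
Op 9: query ram -> checks bit0=1, bit3=1, bit4=1 (all 1) -> maybe
Op 10: insert eel -> sets bits 9 10 -> bits=1111101111101010
Op 11: insert hen -> sets bits 7 11 12 -> bits=1111101111111010
Query results in order: no no maybe maybe

Answer: no no maybe maybe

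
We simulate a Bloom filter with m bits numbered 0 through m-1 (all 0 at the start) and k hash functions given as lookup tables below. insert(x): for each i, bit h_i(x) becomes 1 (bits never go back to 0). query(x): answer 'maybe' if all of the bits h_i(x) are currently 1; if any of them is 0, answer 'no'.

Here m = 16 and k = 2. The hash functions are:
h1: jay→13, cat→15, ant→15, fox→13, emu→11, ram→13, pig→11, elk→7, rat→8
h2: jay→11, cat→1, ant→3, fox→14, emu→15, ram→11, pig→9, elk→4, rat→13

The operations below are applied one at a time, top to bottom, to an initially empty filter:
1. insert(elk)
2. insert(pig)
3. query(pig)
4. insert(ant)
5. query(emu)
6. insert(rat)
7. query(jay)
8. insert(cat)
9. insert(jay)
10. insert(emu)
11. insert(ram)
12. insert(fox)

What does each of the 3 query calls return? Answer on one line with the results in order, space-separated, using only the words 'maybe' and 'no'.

Start: bits=0000000000000000
Op 1: insert elk -> sets bits 4 7 -> bits=0000100100000000
Op 2: insert pig -> sets bits 9 11 -> bits=0000100101010000
Op 3: query pig -> checks bit9=1, bit11=1 (all 1) -> maybe
Op 4: insert ant -> sets bits 3 15 -> bits=0001100101010001
Op 5: query emu -> checks bit11=1, bit15=1 (all 1) -> maybe
Op 6: insert rat -> sets bits 8 13 -> bits=0001100111010101
Op 7: query jay -> checks bit11=1, bit13=1 (all 1) -> maybe
Op 8: insert cat -> sets bits 1 15 -> bits=0101100111010101
Op 9: insert jay -> sets bits 11 13 -> bits=0101100111010101
Op 10: insert emu -> sets bits 11 15 -> bits=0101100111010101
Op 11: insert ram -> sets bits 11 13 -> bits=0101100111010101
Op 12: insert fox -> sets bits 13 14 -> bits=0101100111010111
Query results in order: maybe maybe maybe

Answer: maybe maybe maybe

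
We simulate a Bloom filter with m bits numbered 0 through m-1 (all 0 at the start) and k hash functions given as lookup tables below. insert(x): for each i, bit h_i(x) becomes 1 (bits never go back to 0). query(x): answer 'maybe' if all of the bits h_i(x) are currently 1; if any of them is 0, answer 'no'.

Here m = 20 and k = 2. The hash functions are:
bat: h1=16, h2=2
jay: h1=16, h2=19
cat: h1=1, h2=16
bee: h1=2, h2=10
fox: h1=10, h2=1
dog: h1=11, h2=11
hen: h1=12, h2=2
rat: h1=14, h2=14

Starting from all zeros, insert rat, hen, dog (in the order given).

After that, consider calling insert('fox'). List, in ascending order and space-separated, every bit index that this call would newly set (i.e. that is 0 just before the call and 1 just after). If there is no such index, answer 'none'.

Start: bits=00000000000000000000
After insert 'rat': sets bits 14 -> bits=00000000000000100000
After insert 'hen': sets bits 2 12 -> bits=00100000000010100000
After insert 'dog': sets bits 11 -> bits=00100000000110100000
insert 'fox' would touch bits 1 10; currently bit1=0, bit10=0
Bits that are 0 among those (would change 0->1): 1 10

Answer: 1 10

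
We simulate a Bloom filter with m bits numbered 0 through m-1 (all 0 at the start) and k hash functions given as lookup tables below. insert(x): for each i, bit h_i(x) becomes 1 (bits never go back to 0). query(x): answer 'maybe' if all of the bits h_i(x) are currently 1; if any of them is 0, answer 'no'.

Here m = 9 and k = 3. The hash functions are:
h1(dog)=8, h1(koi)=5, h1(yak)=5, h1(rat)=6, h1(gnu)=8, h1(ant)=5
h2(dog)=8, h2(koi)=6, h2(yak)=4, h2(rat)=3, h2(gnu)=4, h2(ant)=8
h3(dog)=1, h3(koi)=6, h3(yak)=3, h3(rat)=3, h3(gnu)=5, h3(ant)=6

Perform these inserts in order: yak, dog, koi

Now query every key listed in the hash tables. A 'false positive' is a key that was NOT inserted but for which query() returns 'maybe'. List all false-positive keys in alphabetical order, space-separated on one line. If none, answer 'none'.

Start: bits=000000000
After insert 'yak': sets bits 3 4 5 -> bits=000111000
After insert 'dog': sets bits 1 8 -> bits=010111001
After insert 'koi': sets bits 5 6 -> bits=010111101
Not inserted: ant gnu rat — query each against bits=010111101:
query ant: checks bit5=1, bit6=1, bit8=1 (all 1) -> maybe => FALSE POSITIVE
query gnu: checks bit4=1, bit5=1, bit8=1 (all 1) -> maybe => FALSE POSITIVE
query rat: checks bit3=1, bit6=1 (all 1) -> maybe => FALSE POSITIVE
False positives (alphabetical): ant gnu rat

Answer: ant gnu rat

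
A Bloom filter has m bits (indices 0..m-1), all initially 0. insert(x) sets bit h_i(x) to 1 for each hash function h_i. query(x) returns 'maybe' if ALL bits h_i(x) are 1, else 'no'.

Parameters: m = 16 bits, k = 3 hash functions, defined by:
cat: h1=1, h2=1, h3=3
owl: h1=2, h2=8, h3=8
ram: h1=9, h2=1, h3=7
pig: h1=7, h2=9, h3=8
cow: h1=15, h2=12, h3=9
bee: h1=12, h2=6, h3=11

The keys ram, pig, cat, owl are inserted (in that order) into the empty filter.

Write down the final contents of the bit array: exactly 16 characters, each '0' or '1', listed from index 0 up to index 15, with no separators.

Answer: 0111000111000000

Derivation:
Start: bits=0000000000000000
After insert 'ram': sets bits 1 7 9 -> bits=0100000101000000
After insert 'pig': sets bits 7 8 9 -> bits=0100000111000000
After insert 'cat': sets bits 1 3 -> bits=0101000111000000
After insert 'owl': sets bits 2 8 -> bits=0111000111000000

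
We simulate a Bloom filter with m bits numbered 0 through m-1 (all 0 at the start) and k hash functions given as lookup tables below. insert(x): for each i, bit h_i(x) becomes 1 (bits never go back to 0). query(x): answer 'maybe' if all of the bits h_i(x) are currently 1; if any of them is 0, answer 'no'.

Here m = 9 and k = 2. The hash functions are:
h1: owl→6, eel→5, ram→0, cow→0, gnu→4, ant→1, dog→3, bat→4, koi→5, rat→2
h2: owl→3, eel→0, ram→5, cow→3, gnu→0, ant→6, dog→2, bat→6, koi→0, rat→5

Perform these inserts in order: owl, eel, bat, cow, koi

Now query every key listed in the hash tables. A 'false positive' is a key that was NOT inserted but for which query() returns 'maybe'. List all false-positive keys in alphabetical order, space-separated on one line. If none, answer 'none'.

Answer: gnu ram

Derivation:
Start: bits=000000000
After insert 'owl': sets bits 3 6 -> bits=000100100
After insert 'eel': sets bits 0 5 -> bits=100101100
After insert 'bat': sets bits 4 6 -> bits=100111100
After insert 'cow': sets bits 0 3 -> bits=100111100
After insert 'koi': sets bits 0 5 -> bits=100111100
Not inserted: ant dog gnu ram rat — query each against bits=100111100:
query ant: checks bit1=0, bit6=1 (has a 0) -> no => not a false positive
query dog: checks bit2=0, bit3=1 (has a 0) -> no => not a false positive
query gnu: checks bit0=1, bit4=1 (all 1) -> maybe => FALSE POSITIVE
query ram: checks bit0=1, bit5=1 (all 1) -> maybe => FALSE POSITIVE
query rat: checks bit2=0, bit5=1 (has a 0) -> no => not a false positive
False positives (alphabetical): gnu ram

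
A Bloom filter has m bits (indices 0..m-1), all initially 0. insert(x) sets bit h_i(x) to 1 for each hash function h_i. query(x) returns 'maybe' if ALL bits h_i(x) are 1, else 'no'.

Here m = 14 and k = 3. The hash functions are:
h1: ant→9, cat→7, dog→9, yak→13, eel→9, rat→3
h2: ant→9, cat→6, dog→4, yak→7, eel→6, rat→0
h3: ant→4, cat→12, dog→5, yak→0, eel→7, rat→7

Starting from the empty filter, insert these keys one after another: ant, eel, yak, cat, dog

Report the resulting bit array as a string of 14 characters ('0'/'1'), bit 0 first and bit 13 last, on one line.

Answer: 10001111010011

Derivation:
Start: bits=00000000000000
After insert 'ant': sets bits 4 9 -> bits=00001000010000
After insert 'eel': sets bits 6 7 9 -> bits=00001011010000
After insert 'yak': sets bits 0 7 13 -> bits=10001011010001
After insert 'cat': sets bits 6 7 12 -> bits=10001011010011
After insert 'dog': sets bits 4 5 9 -> bits=10001111010011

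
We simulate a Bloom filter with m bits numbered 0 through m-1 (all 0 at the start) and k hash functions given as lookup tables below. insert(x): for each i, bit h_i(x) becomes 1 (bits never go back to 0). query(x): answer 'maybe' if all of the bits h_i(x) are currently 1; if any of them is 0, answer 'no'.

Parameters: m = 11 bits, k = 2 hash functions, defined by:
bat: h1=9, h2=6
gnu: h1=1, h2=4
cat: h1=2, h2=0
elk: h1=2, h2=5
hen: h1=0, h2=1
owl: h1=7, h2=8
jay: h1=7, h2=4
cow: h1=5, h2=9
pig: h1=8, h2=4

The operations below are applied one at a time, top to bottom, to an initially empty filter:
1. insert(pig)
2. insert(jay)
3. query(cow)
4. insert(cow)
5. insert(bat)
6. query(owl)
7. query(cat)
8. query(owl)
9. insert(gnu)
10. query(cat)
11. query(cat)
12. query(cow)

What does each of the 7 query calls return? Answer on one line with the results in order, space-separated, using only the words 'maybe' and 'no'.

Answer: no maybe no maybe no no maybe

Derivation:
Start: bits=00000000000
Op 1: insert pig -> sets bits 4 8 -> bits=00001000100
Op 2: insert jay -> sets bits 4 7 -> bits=00001001100
Op 3: query cow -> checks bit5=0, bit9=0 (has a 0) -> no
Op 4: insert cow -> sets bits 5 9 -> bits=00001101110
Op 5: insert bat -> sets bits 6 9 -> bits=00001111110
Op 6: query owl -> checks bit7=1, bit8=1 (all 1) -> maybe
Op 7: query cat -> checks bit0=0, bit2=0 (has a 0) -> no
Op 8: query owl -> checks bit7=1, bit8=1 (all 1) -> maybe
Op 9: insert gnu -> sets bits 1 4 -> bits=01001111110
Op 10: query cat -> checks bit0=0, bit2=0 (has a 0) -> no
Op 11: query cat -> checks bit0=0, bit2=0 (has a 0) -> no
Op 12: query cow -> checks bit5=1, bit9=1 (all 1) -> maybe
Query results in order: no maybe no maybe no no maybe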